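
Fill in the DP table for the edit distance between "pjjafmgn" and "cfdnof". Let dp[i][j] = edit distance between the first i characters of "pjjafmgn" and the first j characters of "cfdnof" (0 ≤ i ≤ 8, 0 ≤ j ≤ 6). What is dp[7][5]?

7

   ''  c  f  d  n  o  f
''  0  1  2  3  4  5  6
 p  1  1  2  3  4  5  6
 j  2  2  2  3  4  5  6
 j  3  3  3  3  4  5  6
 a  4  4  4  4  4  5  6
 f  5  5  4  5  5  5  5
 m  6  6  5  5  6  6  6
 g  7  7  6  6  6  7  7
 n  8  8  7  7  6  7  8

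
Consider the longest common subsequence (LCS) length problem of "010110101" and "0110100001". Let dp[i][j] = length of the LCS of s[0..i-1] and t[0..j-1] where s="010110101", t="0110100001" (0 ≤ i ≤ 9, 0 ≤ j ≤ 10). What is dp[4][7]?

   ''  0  1  1  0  1  0  0  0  0  1
''  0  0  0  0  0  0  0  0  0  0  0
 0  0  1  1  1  1  1  1  1  1  1  1
 1  0  1  2  2  2  2  2  2  2  2  2
 0  0  1  2  2  3  3  3  3  3  3  3
 1  0  1  2  3  3  4  4  4  4  4  4
 1  0  1  2  3  3  4  4  4  4  4  5
 0  0  1  2  3  4  4  5  5  5  5  5
 1  0  1  2  3  4  5  5  5  5  5  6
 0  0  1  2  3  4  5  6  6  6  6  6
 1  0  1  2  3  4  5  6  6  6  6  7

4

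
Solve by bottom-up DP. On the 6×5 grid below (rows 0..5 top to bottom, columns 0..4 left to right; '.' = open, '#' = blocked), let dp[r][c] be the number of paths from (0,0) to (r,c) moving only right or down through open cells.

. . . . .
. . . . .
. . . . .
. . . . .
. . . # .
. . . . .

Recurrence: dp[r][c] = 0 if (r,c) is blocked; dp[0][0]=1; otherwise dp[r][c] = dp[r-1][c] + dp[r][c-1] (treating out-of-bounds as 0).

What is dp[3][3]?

r\c   0   1   2   3   4
  0   1   1   1   1   1
  1   1   2   3   4   5
  2   1   3   6  10  15
  3   1   4  10  20  35
  4   1   5  15   0  35
  5   1   6  21  21  56

20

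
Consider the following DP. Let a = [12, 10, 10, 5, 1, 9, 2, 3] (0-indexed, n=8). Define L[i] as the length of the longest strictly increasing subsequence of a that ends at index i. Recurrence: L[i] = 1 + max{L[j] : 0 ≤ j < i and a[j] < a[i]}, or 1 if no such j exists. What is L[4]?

1

   i    0    1    2    3    4    5    6    7
a[i]   12   10   10    5    1    9    2    3
L[i]    1    1    1    1    1    2    2    3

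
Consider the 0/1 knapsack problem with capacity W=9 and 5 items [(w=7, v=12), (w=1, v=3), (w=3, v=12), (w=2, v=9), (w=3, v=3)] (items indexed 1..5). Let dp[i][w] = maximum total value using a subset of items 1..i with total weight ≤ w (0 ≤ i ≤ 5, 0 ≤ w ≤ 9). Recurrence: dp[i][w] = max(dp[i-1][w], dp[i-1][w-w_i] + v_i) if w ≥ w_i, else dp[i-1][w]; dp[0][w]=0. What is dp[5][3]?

i\w   0   1   2   3   4   5   6   7   8   9
  0   0   0   0   0   0   0   0   0   0   0
  1   0   0   0   0   0   0   0  12  12  12
  2   0   3   3   3   3   3   3  12  15  15
  3   0   3   3  12  15  15  15  15  15  15
  4   0   3   9  12  15  21  24  24  24  24
  5   0   3   9  12  15  21  24  24  24  27

12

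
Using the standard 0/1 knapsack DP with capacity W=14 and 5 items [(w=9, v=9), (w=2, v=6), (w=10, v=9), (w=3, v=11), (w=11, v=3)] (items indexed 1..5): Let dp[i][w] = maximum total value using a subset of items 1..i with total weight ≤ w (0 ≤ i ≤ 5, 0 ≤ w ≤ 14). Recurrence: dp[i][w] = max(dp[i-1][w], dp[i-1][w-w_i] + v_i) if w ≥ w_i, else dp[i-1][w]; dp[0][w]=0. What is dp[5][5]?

17

i\w   0   1   2   3   4   5   6   7   8   9  10  11  12  13  14
  0   0   0   0   0   0   0   0   0   0   0   0   0   0   0   0
  1   0   0   0   0   0   0   0   0   0   9   9   9   9   9   9
  2   0   0   6   6   6   6   6   6   6   9   9  15  15  15  15
  3   0   0   6   6   6   6   6   6   6   9   9  15  15  15  15
  4   0   0   6  11  11  17  17  17  17  17  17  17  20  20  26
  5   0   0   6  11  11  17  17  17  17  17  17  17  20  20  26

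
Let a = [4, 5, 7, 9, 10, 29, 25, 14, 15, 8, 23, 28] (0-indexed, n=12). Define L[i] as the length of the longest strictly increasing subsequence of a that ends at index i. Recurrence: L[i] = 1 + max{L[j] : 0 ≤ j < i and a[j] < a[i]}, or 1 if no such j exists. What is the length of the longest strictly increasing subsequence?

   i    0    1    2    3    4    5    6    7    8    9   10   11
a[i]    4    5    7    9   10   29   25   14   15    8   23   28
L[i]    1    2    3    4    5    6    6    6    7    4    8    9

9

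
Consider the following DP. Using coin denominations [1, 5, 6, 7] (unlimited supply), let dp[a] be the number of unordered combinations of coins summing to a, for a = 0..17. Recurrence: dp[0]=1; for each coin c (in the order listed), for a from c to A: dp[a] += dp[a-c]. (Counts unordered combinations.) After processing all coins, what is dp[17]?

14

after  coin     0     1     2     3     4     5     6     7     8     9    10    11    12    13    14    15    16    17
          1     1     1     1     1     1     1     1     1     1     1     1     1     1     1     1     1     1     1
          5     1     1     1     1     1     2     2     2     2     2     3     3     3     3     3     4     4     4
          6     1     1     1     1     1     2     3     3     3     3     4     5     6     6     6     7     8     9
          7     1     1     1     1     1     2     3     4     4     4     5     6     8     9    10    11    12    14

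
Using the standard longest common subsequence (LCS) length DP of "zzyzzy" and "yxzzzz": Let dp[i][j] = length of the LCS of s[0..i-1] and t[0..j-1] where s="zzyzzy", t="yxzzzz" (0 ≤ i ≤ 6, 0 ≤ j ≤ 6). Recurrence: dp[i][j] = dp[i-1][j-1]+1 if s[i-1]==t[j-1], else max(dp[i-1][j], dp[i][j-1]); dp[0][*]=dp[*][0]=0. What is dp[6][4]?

3

   ''  y  x  z  z  z  z
''  0  0  0  0  0  0  0
 z  0  0  0  1  1  1  1
 z  0  0  0  1  2  2  2
 y  0  1  1  1  2  2  2
 z  0  1  1  2  2  3  3
 z  0  1  1  2  3  3  4
 y  0  1  1  2  3  3  4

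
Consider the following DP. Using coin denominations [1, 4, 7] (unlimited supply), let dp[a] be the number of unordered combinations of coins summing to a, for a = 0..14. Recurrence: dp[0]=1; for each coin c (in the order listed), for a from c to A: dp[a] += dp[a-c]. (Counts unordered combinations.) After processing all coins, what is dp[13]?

6

after  coin     0     1     2     3     4     5     6     7     8     9    10    11    12    13    14
          1     1     1     1     1     1     1     1     1     1     1     1     1     1     1     1
          4     1     1     1     1     2     2     2     2     3     3     3     3     4     4     4
          7     1     1     1     1     2     2     2     3     4     4     4     5     6     6     7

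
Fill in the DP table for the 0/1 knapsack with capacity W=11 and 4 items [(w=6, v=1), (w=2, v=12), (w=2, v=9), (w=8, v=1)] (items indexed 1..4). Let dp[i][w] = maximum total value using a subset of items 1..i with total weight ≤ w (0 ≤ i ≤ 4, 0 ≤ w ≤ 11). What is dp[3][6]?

i\w   0   1   2   3   4   5   6   7   8   9  10  11
  0   0   0   0   0   0   0   0   0   0   0   0   0
  1   0   0   0   0   0   0   1   1   1   1   1   1
  2   0   0  12  12  12  12  12  12  13  13  13  13
  3   0   0  12  12  21  21  21  21  21  21  22  22
  4   0   0  12  12  21  21  21  21  21  21  22  22

21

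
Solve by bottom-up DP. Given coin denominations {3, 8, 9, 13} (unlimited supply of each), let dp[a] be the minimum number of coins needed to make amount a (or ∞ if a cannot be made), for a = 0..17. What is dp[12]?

 a  0  1  2  3  4  5  6  7  8  9 10 11 12 13 14 15 16 17
dp  0  -  -  1  -  -  2  -  1  1  -  2  2  1  3  3  2  2
(- denotes ∞ / unreachable)

2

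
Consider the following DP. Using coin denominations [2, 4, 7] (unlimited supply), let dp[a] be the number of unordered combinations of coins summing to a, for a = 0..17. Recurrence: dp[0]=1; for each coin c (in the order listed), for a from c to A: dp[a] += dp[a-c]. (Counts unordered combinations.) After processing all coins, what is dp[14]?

5

after  coin     0     1     2     3     4     5     6     7     8     9    10    11    12    13    14    15    16    17
          2     1     0     1     0     1     0     1     0     1     0     1     0     1     0     1     0     1     0
          4     1     0     1     0     2     0     2     0     3     0     3     0     4     0     4     0     5     0
          7     1     0     1     0     2     0     2     1     3     1     3     2     4     2     5     3     6     3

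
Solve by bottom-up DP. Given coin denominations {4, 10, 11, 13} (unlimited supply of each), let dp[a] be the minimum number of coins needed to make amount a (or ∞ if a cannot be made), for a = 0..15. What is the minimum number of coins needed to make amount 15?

2

 a  0  1  2  3  4  5  6  7  8  9 10 11 12 13 14 15
dp  0  -  -  -  1  -  -  -  2  -  1  1  3  1  2  2
(- denotes ∞ / unreachable)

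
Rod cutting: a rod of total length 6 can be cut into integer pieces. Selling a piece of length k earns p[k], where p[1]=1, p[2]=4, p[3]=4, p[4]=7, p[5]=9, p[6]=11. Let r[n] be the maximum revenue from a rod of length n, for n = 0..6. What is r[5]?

9

   n    0    1    2    3    4    5    6
r[n]    0    1    4    5    8    9   12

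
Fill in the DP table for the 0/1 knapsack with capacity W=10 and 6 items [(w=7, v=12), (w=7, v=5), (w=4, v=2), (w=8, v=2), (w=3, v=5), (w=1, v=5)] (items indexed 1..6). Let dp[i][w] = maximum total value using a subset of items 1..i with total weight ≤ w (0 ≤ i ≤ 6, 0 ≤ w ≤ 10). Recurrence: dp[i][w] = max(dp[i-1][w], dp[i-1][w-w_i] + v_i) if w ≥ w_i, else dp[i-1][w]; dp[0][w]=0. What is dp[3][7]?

12

i\w   0   1   2   3   4   5   6   7   8   9  10
  0   0   0   0   0   0   0   0   0   0   0   0
  1   0   0   0   0   0   0   0  12  12  12  12
  2   0   0   0   0   0   0   0  12  12  12  12
  3   0   0   0   0   2   2   2  12  12  12  12
  4   0   0   0   0   2   2   2  12  12  12  12
  5   0   0   0   5   5   5   5  12  12  12  17
  6   0   5   5   5  10  10  10  12  17  17  17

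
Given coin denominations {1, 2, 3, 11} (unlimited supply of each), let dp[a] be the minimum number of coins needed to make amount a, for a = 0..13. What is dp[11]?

 a  0  1  2  3  4  5  6  7  8  9 10 11 12 13
dp  0  1  1  1  2  2  2  3  3  3  4  1  2  2

1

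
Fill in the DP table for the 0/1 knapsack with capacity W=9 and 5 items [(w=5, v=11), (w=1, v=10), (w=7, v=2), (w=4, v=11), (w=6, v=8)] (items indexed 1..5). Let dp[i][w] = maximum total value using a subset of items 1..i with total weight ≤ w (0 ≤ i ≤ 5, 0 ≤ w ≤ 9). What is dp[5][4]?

11

i\w   0   1   2   3   4   5   6   7   8   9
  0   0   0   0   0   0   0   0   0   0   0
  1   0   0   0   0   0  11  11  11  11  11
  2   0  10  10  10  10  11  21  21  21  21
  3   0  10  10  10  10  11  21  21  21  21
  4   0  10  10  10  11  21  21  21  21  22
  5   0  10  10  10  11  21  21  21  21  22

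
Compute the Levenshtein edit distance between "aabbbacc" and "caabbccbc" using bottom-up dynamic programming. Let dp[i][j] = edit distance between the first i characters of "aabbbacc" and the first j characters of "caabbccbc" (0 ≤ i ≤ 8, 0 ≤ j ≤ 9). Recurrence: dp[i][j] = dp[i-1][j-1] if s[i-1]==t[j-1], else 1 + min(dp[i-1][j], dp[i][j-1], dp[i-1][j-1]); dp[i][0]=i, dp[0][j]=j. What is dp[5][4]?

   ''  c  a  a  b  b  c  c  b  c
''  0  1  2  3  4  5  6  7  8  9
 a  1  1  1  2  3  4  5  6  7  8
 a  2  2  1  1  2  3  4  5  6  7
 b  3  3  2  2  1  2  3  4  5  6
 b  4  4  3  3  2  1  2  3  4  5
 b  5  5  4  4  3  2  2  3  3  4
 a  6  6  5  4  4  3  3  3  4  4
 c  7  6  6  5  5  4  3  3  4  4
 c  8  7  7  6  6  5  4  3  4  4

3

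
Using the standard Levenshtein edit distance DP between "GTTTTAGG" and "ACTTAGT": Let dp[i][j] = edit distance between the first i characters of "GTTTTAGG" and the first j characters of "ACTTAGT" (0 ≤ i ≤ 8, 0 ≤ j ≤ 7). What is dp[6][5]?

   ''  A  C  T  T  A  G  T
''  0  1  2  3  4  5  6  7
 G  1  1  2  3  4  5  5  6
 T  2  2  2  2  3  4  5  5
 T  3  3  3  2  2  3  4  5
 T  4  4  4  3  2  3  4  4
 T  5  5  5  4  3  3  4  4
 A  6  5  6  5  4  3  4  5
 G  7  6  6  6  5  4  3  4
 G  8  7  7  7  6  5  4  4

3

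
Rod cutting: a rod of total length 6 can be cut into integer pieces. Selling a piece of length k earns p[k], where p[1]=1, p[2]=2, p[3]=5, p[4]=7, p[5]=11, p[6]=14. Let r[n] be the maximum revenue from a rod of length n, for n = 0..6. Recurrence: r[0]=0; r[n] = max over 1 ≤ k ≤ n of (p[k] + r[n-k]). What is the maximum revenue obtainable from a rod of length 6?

14

   n    0    1    2    3    4    5    6
r[n]    0    1    2    5    7   11   14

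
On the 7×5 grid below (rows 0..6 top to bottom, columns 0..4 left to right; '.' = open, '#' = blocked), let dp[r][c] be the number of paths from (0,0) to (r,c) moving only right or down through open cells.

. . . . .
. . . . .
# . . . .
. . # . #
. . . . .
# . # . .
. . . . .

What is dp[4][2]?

r\c   0   1   2   3   4
  0   1   1   1   1   1
  1   1   2   3   4   5
  2   0   2   5   9  14
  3   0   2   0   9   0
  4   0   2   2  11  11
  5   0   2   0  11  22
  6   0   2   2  13  35

2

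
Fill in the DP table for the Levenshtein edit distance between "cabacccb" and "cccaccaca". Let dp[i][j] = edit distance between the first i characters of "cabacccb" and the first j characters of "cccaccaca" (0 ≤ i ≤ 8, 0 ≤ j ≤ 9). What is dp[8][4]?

   ''  c  c  c  a  c  c  a  c  a
''  0  1  2  3  4  5  6  7  8  9
 c  1  0  1  2  3  4  5  6  7  8
 a  2  1  1  2  2  3  4  5  6  7
 b  3  2  2  2  3  3  4  5  6  7
 a  4  3  3  3  2  3  4  4  5  6
 c  5  4  3  3  3  2  3  4  4  5
 c  6  5  4  3  4  3  2  3  4  5
 c  7  6  5  4  4  4  3  3  3  4
 b  8  7  6  5  5  5  4  4  4  4

5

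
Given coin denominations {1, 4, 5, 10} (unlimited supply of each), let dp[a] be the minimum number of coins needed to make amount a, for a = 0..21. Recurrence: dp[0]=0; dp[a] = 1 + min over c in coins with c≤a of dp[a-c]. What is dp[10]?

1

 a  0  1  2  3  4  5  6  7  8  9 10 11 12 13 14 15 16 17 18 19 20 21
dp  0  1  2  3  1  1  2  3  2  2  1  2  3  3  2  2  3  4  3  3  2  3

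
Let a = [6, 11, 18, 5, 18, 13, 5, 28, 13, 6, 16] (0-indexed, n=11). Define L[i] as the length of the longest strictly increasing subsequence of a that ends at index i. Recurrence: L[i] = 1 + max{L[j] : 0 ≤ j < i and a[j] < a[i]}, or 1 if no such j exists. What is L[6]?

1

   i    0    1    2    3    4    5    6    7    8    9   10
a[i]    6   11   18    5   18   13    5   28   13    6   16
L[i]    1    2    3    1    3    3    1    4    3    2    4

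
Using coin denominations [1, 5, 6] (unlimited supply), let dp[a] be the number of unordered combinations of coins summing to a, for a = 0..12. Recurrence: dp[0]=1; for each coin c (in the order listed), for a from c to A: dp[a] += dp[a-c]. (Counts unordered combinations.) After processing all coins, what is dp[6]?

after  coin     0     1     2     3     4     5     6     7     8     9    10    11    12
          1     1     1     1     1     1     1     1     1     1     1     1     1     1
          5     1     1     1     1     1     2     2     2     2     2     3     3     3
          6     1     1     1     1     1     2     3     3     3     3     4     5     6

3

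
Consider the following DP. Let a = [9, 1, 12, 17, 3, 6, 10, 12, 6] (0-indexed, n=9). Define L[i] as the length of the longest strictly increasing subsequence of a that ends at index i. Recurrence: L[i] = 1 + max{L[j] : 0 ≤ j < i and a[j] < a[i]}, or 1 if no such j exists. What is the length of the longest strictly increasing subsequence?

   i    0    1    2    3    4    5    6    7    8
a[i]    9    1   12   17    3    6   10   12    6
L[i]    1    1    2    3    2    3    4    5    3

5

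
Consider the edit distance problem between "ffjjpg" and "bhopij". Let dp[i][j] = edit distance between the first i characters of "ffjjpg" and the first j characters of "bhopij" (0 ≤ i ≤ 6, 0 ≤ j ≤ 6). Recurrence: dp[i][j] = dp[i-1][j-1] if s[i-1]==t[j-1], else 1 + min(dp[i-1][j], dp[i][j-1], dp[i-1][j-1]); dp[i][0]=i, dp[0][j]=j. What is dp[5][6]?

   ''  b  h  o  p  i  j
''  0  1  2  3  4  5  6
 f  1  1  2  3  4  5  6
 f  2  2  2  3  4  5  6
 j  3  3  3  3  4  5  5
 j  4  4  4  4  4  5  5
 p  5  5  5  5  4  5  6
 g  6  6  6  6  5  5  6

6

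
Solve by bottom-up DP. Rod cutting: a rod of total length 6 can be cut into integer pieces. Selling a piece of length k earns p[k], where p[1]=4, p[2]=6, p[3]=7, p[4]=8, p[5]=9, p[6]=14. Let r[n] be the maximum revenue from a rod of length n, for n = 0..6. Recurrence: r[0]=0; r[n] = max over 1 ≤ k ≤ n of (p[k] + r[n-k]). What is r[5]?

   n    0    1    2    3    4    5    6
r[n]    0    4    8   12   16   20   24

20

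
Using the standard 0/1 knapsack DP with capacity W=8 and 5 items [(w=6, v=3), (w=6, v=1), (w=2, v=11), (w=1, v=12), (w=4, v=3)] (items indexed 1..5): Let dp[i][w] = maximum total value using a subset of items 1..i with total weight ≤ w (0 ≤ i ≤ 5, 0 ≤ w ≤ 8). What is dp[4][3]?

23

i\w   0   1   2   3   4   5   6   7   8
  0   0   0   0   0   0   0   0   0   0
  1   0   0   0   0   0   0   3   3   3
  2   0   0   0   0   0   0   3   3   3
  3   0   0  11  11  11  11  11  11  14
  4   0  12  12  23  23  23  23  23  23
  5   0  12  12  23  23  23  23  26  26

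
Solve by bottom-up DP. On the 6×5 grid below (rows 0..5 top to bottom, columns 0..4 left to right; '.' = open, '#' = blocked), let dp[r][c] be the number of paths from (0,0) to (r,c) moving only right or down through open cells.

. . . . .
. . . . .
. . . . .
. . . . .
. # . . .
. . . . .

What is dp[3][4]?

35

r\c   0   1   2   3   4
  0   1   1   1   1   1
  1   1   2   3   4   5
  2   1   3   6  10  15
  3   1   4  10  20  35
  4   1   0  10  30  65
  5   1   1  11  41 106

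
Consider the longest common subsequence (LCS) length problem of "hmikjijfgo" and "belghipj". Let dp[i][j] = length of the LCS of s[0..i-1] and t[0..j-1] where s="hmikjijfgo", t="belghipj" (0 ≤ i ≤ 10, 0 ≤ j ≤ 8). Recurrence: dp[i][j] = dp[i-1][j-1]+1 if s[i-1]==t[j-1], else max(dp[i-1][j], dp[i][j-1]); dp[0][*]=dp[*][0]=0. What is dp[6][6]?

   ''  b  e  l  g  h  i  p  j
''  0  0  0  0  0  0  0  0  0
 h  0  0  0  0  0  1  1  1  1
 m  0  0  0  0  0  1  1  1  1
 i  0  0  0  0  0  1  2  2  2
 k  0  0  0  0  0  1  2  2  2
 j  0  0  0  0  0  1  2  2  3
 i  0  0  0  0  0  1  2  2  3
 j  0  0  0  0  0  1  2  2  3
 f  0  0  0  0  0  1  2  2  3
 g  0  0  0  0  1  1  2  2  3
 o  0  0  0  0  1  1  2  2  3

2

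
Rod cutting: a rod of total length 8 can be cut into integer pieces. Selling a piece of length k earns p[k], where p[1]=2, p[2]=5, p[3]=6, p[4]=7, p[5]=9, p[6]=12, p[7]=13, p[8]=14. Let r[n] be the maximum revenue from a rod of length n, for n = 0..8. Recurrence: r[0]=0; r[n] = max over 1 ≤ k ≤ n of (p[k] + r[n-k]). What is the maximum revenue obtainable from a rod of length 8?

20

   n    0    1    2    3    4    5    6    7    8
r[n]    0    2    5    7   10   12   15   17   20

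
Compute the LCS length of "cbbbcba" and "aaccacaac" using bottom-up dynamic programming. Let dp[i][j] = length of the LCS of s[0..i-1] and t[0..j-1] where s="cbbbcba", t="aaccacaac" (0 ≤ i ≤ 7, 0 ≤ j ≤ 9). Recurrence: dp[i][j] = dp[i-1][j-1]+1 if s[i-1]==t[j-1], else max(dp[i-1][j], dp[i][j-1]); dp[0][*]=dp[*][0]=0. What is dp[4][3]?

1

   ''  a  a  c  c  a  c  a  a  c
''  0  0  0  0  0  0  0  0  0  0
 c  0  0  0  1  1  1  1  1  1  1
 b  0  0  0  1  1  1  1  1  1  1
 b  0  0  0  1  1  1  1  1  1  1
 b  0  0  0  1  1  1  1  1  1  1
 c  0  0  0  1  2  2  2  2  2  2
 b  0  0  0  1  2  2  2  2  2  2
 a  0  1  1  1  2  3  3  3  3  3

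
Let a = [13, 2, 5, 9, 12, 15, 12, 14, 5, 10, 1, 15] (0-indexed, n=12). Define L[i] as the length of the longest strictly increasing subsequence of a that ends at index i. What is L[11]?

6

   i    0    1    2    3    4    5    6    7    8    9   10   11
a[i]   13    2    5    9   12   15   12   14    5   10    1   15
L[i]    1    1    2    3    4    5    4    5    2    4    1    6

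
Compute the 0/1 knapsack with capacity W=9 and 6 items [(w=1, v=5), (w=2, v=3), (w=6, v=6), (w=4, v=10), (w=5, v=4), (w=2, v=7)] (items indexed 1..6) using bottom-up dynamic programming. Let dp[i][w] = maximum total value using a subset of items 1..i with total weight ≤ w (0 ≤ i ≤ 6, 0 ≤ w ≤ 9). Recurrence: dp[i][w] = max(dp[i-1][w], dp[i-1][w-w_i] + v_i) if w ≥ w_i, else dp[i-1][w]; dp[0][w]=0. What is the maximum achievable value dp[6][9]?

i\w   0   1   2   3   4   5   6   7   8   9
  0   0   0   0   0   0   0   0   0   0   0
  1   0   5   5   5   5   5   5   5   5   5
  2   0   5   5   8   8   8   8   8   8   8
  3   0   5   5   8   8   8   8  11  11  14
  4   0   5   5   8  10  15  15  18  18  18
  5   0   5   5   8  10  15  15  18  18  18
  6   0   5   7  12  12  15  17  22  22  25

25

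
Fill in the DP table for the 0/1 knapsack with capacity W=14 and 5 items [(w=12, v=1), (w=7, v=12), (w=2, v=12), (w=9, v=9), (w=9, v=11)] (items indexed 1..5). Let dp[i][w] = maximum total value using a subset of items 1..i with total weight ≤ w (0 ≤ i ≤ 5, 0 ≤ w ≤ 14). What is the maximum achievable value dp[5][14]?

i\w   0   1   2   3   4   5   6   7   8   9  10  11  12  13  14
  0   0   0   0   0   0   0   0   0   0   0   0   0   0   0   0
  1   0   0   0   0   0   0   0   0   0   0   0   0   1   1   1
  2   0   0   0   0   0   0   0  12  12  12  12  12  12  12  12
  3   0   0  12  12  12  12  12  12  12  24  24  24  24  24  24
  4   0   0  12  12  12  12  12  12  12  24  24  24  24  24  24
  5   0   0  12  12  12  12  12  12  12  24  24  24  24  24  24

24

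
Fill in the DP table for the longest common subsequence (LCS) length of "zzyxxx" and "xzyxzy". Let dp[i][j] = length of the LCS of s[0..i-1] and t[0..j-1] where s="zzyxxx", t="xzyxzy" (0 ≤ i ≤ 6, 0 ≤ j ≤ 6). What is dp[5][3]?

2

   ''  x  z  y  x  z  y
''  0  0  0  0  0  0  0
 z  0  0  1  1  1  1  1
 z  0  0  1  1  1  2  2
 y  0  0  1  2  2  2  3
 x  0  1  1  2  3  3  3
 x  0  1  1  2  3  3  3
 x  0  1  1  2  3  3  3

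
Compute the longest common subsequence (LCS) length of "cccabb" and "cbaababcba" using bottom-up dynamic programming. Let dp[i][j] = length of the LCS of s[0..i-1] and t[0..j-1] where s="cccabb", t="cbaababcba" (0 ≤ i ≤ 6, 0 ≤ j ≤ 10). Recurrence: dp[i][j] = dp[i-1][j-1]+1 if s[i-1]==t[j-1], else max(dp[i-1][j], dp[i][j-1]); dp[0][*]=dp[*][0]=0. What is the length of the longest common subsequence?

   ''  c  b  a  a  b  a  b  c  b  a
''  0  0  0  0  0  0  0  0  0  0  0
 c  0  1  1  1  1  1  1  1  1  1  1
 c  0  1  1  1  1  1  1  1  2  2  2
 c  0  1  1  1  1  1  1  1  2  2  2
 a  0  1  1  2  2  2  2  2  2  2  3
 b  0  1  2  2  2  3  3  3  3  3  3
 b  0  1  2  2  2  3  3  4  4  4  4

4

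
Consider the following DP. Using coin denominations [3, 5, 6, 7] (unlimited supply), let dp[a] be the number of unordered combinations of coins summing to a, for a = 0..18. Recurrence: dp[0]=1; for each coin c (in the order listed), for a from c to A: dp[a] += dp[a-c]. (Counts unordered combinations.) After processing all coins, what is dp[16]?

after  coin     0     1     2     3     4     5     6     7     8     9    10    11    12    13    14    15    16    17    18
          3     1     0     0     1     0     0     1     0     0     1     0     0     1     0     0     1     0     0     1
          5     1     0     0     1     0     1     1     0     1     1     1     1     1     1     1     2     1     1     2
          6     1     0     0     1     0     1     2     0     1     2     1     2     3     1     2     4     2     3     5
          7     1     0     0     1     0     1     2     1     1     2     2     2     4     3     3     5     4     5     7

4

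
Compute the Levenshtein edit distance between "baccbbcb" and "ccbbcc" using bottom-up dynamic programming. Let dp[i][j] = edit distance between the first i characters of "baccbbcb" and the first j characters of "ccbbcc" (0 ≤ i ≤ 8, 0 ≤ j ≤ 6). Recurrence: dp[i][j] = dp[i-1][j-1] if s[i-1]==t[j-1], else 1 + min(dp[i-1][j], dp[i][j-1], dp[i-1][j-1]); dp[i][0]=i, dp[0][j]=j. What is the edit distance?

   ''  c  c  b  b  c  c
''  0  1  2  3  4  5  6
 b  1  1  2  2  3  4  5
 a  2  2  2  3  3  4  5
 c  3  2  2  3  4  3  4
 c  4  3  2  3  4  4  3
 b  5  4  3  2  3  4  4
 b  6  5  4  3  2  3  4
 c  7  6  5  4  3  2  3
 b  8  7  6  5  4  3  3

3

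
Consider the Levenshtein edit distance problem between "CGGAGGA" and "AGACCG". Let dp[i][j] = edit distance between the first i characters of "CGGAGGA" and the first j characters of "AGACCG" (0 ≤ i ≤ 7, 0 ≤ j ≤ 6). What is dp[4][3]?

2

   ''  A  G  A  C  C  G
''  0  1  2  3  4  5  6
 C  1  1  2  3  3  4  5
 G  2  2  1  2  3  4  4
 G  3  3  2  2  3  4  4
 A  4  3  3  2  3  4  5
 G  5  4  3  3  3  4  4
 G  6  5  4  4  4  4  4
 A  7  6  5  4  5  5  5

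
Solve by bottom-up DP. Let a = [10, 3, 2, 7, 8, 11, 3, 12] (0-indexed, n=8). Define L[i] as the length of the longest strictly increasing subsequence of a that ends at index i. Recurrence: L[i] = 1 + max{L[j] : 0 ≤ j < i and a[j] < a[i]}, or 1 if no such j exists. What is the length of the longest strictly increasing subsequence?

   i    0    1    2    3    4    5    6    7
a[i]   10    3    2    7    8   11    3   12
L[i]    1    1    1    2    3    4    2    5

5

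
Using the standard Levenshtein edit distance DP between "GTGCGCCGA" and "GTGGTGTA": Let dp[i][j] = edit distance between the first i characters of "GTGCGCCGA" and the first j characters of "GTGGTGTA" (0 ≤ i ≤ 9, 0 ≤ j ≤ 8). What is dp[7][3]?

   ''  G  T  G  G  T  G  T  A
''  0  1  2  3  4  5  6  7  8
 G  1  0  1  2  3  4  5  6  7
 T  2  1  0  1  2  3  4  5  6
 G  3  2  1  0  1  2  3  4  5
 C  4  3  2  1  1  2  3  4  5
 G  5  4  3  2  1  2  2  3  4
 C  6  5  4  3  2  2  3  3  4
 C  7  6  5  4  3  3  3  4  4
 G  8  7  6  5  4  4  3  4  5
 A  9  8  7  6  5  5  4  4  4

4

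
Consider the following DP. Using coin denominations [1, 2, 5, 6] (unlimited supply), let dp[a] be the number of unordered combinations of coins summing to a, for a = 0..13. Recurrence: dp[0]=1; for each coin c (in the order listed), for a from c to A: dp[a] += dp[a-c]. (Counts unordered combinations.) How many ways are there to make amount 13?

21

after  coin     0     1     2     3     4     5     6     7     8     9    10    11    12    13
          1     1     1     1     1     1     1     1     1     1     1     1     1     1     1
          2     1     1     2     2     3     3     4     4     5     5     6     6     7     7
          5     1     1     2     2     3     4     5     6     7     8    10    11    13    14
          6     1     1     2     2     3     4     6     7     9    10    13    15    19    21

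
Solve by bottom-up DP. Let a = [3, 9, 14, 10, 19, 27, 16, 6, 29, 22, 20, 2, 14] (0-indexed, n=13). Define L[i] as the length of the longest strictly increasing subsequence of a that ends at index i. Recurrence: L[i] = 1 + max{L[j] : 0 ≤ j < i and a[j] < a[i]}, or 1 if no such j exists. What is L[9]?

5

   i    0    1    2    3    4    5    6    7    8    9   10   11   12
a[i]    3    9   14   10   19   27   16    6   29   22   20    2   14
L[i]    1    2    3    3    4    5    4    2    6    5    5    1    4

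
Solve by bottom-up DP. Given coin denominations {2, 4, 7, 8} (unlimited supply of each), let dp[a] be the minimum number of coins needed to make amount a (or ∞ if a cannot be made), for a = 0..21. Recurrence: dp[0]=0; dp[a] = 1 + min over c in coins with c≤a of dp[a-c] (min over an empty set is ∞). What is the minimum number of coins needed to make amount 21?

3

 a  0  1  2  3  4  5  6  7  8  9 10 11 12 13 14 15 16 17 18 19 20 21
dp  0  -  1  -  1  -  2  1  1  2  2  2  2  3  2  2  2  3  3  3  3  3
(- denotes ∞ / unreachable)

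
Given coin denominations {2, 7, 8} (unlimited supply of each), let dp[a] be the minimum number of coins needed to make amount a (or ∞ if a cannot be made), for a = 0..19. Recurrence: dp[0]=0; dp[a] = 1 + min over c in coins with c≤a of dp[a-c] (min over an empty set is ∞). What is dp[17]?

 a  0  1  2  3  4  5  6  7  8  9 10 11 12 13 14 15 16 17 18 19
dp  0  -  1  -  2  -  3  1  1  2  2  3  3  4  2  2  2  3  3  4
(- denotes ∞ / unreachable)

3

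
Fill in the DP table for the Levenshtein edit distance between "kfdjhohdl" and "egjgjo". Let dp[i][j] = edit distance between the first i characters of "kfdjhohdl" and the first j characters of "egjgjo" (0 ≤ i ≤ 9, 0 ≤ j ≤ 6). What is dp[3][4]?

   ''  e  g  j  g  j  o
''  0  1  2  3  4  5  6
 k  1  1  2  3  4  5  6
 f  2  2  2  3  4  5  6
 d  3  3  3  3  4  5  6
 j  4  4  4  3  4  4  5
 h  5  5  5  4  4  5  5
 o  6  6  6  5  5  5  5
 h  7  7  7  6  6  6  6
 d  8  8  8  7  7  7  7
 l  9  9  9  8  8  8  8

4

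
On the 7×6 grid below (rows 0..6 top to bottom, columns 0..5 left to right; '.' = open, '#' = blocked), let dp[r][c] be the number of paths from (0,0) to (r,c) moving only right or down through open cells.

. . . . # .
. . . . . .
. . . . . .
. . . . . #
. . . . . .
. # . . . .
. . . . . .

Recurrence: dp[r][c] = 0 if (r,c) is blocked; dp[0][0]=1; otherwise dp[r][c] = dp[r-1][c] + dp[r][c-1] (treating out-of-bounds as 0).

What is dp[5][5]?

188

r\c   0   1   2   3   4   5
  0   1   1   1   1   0   0
  1   1   2   3   4   4   4
  2   1   3   6  10  14  18
  3   1   4  10  20  34   0
  4   1   5  15  35  69  69
  5   1   0  15  50 119 188
  6   1   1  16  66 185 373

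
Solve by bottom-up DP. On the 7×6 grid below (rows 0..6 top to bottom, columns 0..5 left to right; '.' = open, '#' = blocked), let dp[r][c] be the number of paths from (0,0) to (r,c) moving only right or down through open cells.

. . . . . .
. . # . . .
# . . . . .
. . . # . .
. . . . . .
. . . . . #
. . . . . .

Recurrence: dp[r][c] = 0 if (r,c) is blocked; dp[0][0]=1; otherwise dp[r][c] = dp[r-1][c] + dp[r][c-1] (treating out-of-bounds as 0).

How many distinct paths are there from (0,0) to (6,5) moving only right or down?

49

r\c   0   1   2   3   4   5
  0   1   1   1   1   1   1
  1   1   2   0   1   2   3
  2   0   2   2   3   5   8
  3   0   2   4   0   5  13
  4   0   2   6   6  11  24
  5   0   2   8  14  25   0
  6   0   2  10  24  49  49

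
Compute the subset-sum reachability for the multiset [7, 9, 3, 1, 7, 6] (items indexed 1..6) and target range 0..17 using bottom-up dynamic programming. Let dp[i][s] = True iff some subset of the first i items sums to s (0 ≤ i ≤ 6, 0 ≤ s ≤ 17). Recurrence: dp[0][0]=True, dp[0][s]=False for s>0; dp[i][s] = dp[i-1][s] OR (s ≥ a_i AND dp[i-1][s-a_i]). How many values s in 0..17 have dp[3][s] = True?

i\s   0   1   2   3   4   5   6   7   8   9  10  11  12  13  14  15  16  17
  0   T   F   F   F   F   F   F   F   F   F   F   F   F   F   F   F   F   F
  1   T   F   F   F   F   F   F   T   F   F   F   F   F   F   F   F   F   F
  2   T   F   F   F   F   F   F   T   F   T   F   F   F   F   F   F   T   F
  3   T   F   F   T   F   F   F   T   F   T   T   F   T   F   F   F   T   F
  4   T   T   F   T   T   F   F   T   T   T   T   T   T   T   F   F   T   T
  5   T   T   F   T   T   F   F   T   T   T   T   T   T   T   T   T   T   T
  6   T   T   F   T   T   F   T   T   T   T   T   T   T   T   T   T   T   T

7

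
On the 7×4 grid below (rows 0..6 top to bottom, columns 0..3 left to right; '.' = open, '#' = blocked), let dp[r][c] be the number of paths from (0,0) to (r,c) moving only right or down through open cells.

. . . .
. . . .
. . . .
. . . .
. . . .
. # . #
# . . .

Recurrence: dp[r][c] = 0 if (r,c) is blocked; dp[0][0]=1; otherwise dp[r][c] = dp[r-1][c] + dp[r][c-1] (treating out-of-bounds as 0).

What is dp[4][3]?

35

r\c   0   1   2   3
  0   1   1   1   1
  1   1   2   3   4
  2   1   3   6  10
  3   1   4  10  20
  4   1   5  15  35
  5   1   0  15   0
  6   0   0  15  15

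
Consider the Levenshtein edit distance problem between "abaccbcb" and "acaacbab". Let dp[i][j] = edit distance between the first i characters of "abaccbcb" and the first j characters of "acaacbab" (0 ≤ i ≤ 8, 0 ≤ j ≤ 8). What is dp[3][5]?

3

   ''  a  c  a  a  c  b  a  b
''  0  1  2  3  4  5  6  7  8
 a  1  0  1  2  3  4  5  6  7
 b  2  1  1  2  3  4  4  5  6
 a  3  2  2  1  2  3  4  4  5
 c  4  3  2  2  2  2  3  4  5
 c  5  4  3  3  3  2  3  4  5
 b  6  5  4  4  4  3  2  3  4
 c  7  6  5  5  5  4  3  3  4
 b  8  7  6  6  6  5  4  4  3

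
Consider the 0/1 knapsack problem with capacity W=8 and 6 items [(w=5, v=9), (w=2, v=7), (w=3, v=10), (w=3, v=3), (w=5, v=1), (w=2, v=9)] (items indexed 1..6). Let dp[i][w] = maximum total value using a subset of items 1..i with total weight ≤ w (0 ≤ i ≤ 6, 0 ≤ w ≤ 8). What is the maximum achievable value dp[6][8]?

i\w   0   1   2   3   4   5   6   7   8
  0   0   0   0   0   0   0   0   0   0
  1   0   0   0   0   0   9   9   9   9
  2   0   0   7   7   7   9   9  16  16
  3   0   0   7  10  10  17  17  17  19
  4   0   0   7  10  10  17  17  17  20
  5   0   0   7  10  10  17  17  17  20
  6   0   0   9  10  16  19  19  26  26

26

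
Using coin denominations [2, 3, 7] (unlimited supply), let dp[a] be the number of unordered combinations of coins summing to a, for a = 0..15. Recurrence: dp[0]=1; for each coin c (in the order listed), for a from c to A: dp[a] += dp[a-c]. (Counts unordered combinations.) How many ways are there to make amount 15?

5

after  coin     0     1     2     3     4     5     6     7     8     9    10    11    12    13    14    15
          2     1     0     1     0     1     0     1     0     1     0     1     0     1     0     1     0
          3     1     0     1     1     1     1     2     1     2     2     2     2     3     2     3     3
          7     1     0     1     1     1     1     2     2     2     3     3     3     4     4     5     5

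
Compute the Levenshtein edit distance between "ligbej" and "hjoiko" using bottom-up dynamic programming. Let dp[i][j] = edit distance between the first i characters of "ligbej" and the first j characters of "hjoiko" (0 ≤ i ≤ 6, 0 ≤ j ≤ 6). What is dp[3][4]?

   ''  h  j  o  i  k  o
''  0  1  2  3  4  5  6
 l  1  1  2  3  4  5  6
 i  2  2  2  3  3  4  5
 g  3  3  3  3  4  4  5
 b  4  4  4  4  4  5  5
 e  5  5  5  5  5  5  6
 j  6  6  5  6  6  6  6

4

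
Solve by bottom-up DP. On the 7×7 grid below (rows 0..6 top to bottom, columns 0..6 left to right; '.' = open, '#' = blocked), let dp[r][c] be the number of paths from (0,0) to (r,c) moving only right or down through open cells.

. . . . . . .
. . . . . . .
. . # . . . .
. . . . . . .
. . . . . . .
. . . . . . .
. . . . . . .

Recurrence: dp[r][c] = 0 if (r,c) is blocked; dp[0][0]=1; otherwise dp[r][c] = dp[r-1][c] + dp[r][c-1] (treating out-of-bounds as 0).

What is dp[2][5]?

15

r\c   0   1   2   3   4   5   6
  0   1   1   1   1   1   1   1
  1   1   2   3   4   5   6   7
  2   1   3   0   4   9  15  22
  3   1   4   4   8  17  32  54
  4   1   5   9  17  34  66 120
  5   1   6  15  32  66 132 252
  6   1   7  22  54 120 252 504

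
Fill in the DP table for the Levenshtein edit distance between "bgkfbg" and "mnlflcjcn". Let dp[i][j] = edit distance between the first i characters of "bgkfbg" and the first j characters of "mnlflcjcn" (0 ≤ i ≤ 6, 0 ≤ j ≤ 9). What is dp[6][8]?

7

   ''  m  n  l  f  l  c  j  c  n
''  0  1  2  3  4  5  6  7  8  9
 b  1  1  2  3  4  5  6  7  8  9
 g  2  2  2  3  4  5  6  7  8  9
 k  3  3  3  3  4  5  6  7  8  9
 f  4  4  4  4  3  4  5  6  7  8
 b  5  5  5  5  4  4  5  6  7  8
 g  6  6  6  6  5  5  5  6  7  8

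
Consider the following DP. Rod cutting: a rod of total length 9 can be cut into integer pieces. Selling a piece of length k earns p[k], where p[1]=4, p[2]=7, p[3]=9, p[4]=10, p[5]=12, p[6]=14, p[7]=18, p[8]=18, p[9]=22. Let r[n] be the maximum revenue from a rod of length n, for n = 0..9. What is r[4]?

   n    0    1    2    3    4    5    6    7    8    9
r[n]    0    4    8   12   16   20   24   28   32   36

16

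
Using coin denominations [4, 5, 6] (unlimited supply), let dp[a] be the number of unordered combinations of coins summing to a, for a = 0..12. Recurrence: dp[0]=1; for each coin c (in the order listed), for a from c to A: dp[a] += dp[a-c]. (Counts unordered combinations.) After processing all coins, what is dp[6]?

1

after  coin     0     1     2     3     4     5     6     7     8     9    10    11    12
          4     1     0     0     0     1     0     0     0     1     0     0     0     1
          5     1     0     0     0     1     1     0     0     1     1     1     0     1
          6     1     0     0     0     1     1     1     0     1     1     2     1     2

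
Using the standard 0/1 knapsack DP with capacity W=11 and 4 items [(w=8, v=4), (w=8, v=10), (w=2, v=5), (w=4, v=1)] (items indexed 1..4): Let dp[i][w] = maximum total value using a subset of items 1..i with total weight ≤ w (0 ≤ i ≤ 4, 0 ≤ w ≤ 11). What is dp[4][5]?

i\w   0   1   2   3   4   5   6   7   8   9  10  11
  0   0   0   0   0   0   0   0   0   0   0   0   0
  1   0   0   0   0   0   0   0   0   4   4   4   4
  2   0   0   0   0   0   0   0   0  10  10  10  10
  3   0   0   5   5   5   5   5   5  10  10  15  15
  4   0   0   5   5   5   5   6   6  10  10  15  15

5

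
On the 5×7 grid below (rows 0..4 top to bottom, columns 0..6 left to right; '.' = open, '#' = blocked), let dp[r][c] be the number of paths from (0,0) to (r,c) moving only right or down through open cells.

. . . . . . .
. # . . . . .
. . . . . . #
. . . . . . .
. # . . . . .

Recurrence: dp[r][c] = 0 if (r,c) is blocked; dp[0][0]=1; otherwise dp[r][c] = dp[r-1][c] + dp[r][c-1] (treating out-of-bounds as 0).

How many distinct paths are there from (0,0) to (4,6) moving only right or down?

r\c   0   1   2   3   4   5   6
  0   1   1   1   1   1   1   1
  1   1   0   1   2   3   4   5
  2   1   1   2   4   7  11   0
  3   1   2   4   8  15  26  26
  4   1   0   4  12  27  53  79

79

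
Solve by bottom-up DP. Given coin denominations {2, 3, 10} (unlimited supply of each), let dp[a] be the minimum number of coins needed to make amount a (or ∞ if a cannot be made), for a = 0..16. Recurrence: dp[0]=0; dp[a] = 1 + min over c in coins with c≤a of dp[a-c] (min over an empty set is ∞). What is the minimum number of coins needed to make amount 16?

3

 a  0  1  2  3  4  5  6  7  8  9 10 11 12 13 14 15 16
dp  0  -  1  1  2  2  2  3  3  3  1  4  2  2  3  3  3
(- denotes ∞ / unreachable)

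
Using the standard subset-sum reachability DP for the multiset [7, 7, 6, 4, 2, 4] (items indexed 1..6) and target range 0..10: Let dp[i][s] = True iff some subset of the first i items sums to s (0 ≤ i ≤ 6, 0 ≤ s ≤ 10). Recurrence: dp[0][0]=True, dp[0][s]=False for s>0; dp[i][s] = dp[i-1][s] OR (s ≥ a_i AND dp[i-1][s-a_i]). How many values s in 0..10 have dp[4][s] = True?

i\s   0   1   2   3   4   5   6   7   8   9  10
  0   T   F   F   F   F   F   F   F   F   F   F
  1   T   F   F   F   F   F   F   T   F   F   F
  2   T   F   F   F   F   F   F   T   F   F   F
  3   T   F   F   F   F   F   T   T   F   F   F
  4   T   F   F   F   T   F   T   T   F   F   T
  5   T   F   T   F   T   F   T   T   T   T   T
  6   T   F   T   F   T   F   T   T   T   T   T

5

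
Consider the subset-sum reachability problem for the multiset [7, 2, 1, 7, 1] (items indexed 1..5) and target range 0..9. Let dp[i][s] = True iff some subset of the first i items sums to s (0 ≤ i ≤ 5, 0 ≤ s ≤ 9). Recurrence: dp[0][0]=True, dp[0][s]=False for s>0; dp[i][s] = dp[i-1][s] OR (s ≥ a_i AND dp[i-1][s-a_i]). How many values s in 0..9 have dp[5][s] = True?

i\s   0   1   2   3   4   5   6   7   8   9
  0   T   F   F   F   F   F   F   F   F   F
  1   T   F   F   F   F   F   F   T   F   F
  2   T   F   T   F   F   F   F   T   F   T
  3   T   T   T   T   F   F   F   T   T   T
  4   T   T   T   T   F   F   F   T   T   T
  5   T   T   T   T   T   F   F   T   T   T

8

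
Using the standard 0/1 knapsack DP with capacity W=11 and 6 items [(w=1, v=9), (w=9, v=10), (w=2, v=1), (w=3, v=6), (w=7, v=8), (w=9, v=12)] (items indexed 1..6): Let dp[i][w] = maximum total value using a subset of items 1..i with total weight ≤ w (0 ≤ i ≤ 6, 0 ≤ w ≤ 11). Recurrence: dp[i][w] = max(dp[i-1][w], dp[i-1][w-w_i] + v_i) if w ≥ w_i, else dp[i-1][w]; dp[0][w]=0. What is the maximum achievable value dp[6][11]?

i\w   0   1   2   3   4   5   6   7   8   9  10  11
  0   0   0   0   0   0   0   0   0   0   0   0   0
  1   0   9   9   9   9   9   9   9   9   9   9   9
  2   0   9   9   9   9   9   9   9   9  10  19  19
  3   0   9   9  10  10  10  10  10  10  10  19  19
  4   0   9   9  10  15  15  16  16  16  16  19  19
  5   0   9   9  10  15  15  16  16  17  17  19  23
  6   0   9   9  10  15  15  16  16  17  17  21  23

23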